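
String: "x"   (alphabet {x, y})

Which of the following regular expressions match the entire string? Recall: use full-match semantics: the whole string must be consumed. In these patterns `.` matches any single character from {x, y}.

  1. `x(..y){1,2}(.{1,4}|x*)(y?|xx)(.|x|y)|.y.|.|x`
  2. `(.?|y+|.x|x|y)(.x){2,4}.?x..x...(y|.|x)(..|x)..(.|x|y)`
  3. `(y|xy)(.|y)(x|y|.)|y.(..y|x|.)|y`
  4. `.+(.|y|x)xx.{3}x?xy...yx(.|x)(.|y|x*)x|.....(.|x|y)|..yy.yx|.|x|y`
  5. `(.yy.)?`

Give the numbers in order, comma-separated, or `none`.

1 → match
2 → no match
3 → no match
4 → match
5 → no match

1, 4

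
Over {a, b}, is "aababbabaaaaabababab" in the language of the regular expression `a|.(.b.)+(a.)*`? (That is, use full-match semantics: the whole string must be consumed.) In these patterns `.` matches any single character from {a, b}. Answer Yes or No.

No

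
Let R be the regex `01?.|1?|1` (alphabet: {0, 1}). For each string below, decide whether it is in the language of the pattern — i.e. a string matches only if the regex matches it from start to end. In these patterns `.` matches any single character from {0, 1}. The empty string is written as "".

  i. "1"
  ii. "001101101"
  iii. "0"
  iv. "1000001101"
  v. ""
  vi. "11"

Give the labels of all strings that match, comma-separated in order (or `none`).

i → match
ii → no match
iii → no match
iv → no match
v → match
vi → no match

i, v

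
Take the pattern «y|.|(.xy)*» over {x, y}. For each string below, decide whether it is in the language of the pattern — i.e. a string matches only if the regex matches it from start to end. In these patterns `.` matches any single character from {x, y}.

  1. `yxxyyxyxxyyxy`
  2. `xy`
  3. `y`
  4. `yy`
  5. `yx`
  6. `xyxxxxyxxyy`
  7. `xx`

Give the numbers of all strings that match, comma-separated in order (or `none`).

1 → no match
2 → no match
3 → match
4 → no match
5 → no match
6 → no match
7 → no match

3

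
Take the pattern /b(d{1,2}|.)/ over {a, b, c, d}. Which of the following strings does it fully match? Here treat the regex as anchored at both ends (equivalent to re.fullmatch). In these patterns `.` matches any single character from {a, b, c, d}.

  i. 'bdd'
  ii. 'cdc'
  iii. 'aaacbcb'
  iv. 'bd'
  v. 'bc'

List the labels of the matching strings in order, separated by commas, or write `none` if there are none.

i. 'bdd' → match
ii. 'cdc' → no match — must start with 'b'
iii. 'aaacbcb' → no match — must start with 'b'
iv. 'bd' → match
v. 'bc' → match

i, iv, v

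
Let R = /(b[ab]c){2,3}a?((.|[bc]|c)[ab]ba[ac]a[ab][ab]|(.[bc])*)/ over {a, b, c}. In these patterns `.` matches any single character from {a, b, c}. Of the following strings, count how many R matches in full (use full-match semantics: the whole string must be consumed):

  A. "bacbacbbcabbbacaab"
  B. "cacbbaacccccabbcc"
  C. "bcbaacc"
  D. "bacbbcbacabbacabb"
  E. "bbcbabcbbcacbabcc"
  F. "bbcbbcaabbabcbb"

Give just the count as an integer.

2

A → match
B → no match — must start with "b"
C → no match
D → match
E → no match
F → no match
Total matched: 2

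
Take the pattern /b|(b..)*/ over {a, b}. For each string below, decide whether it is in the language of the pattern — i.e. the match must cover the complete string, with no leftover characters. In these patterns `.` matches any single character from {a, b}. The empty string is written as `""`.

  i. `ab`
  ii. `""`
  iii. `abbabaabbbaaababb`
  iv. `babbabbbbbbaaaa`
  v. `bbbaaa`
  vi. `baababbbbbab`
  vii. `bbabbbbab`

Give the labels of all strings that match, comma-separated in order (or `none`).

ii, vi, vii

i. `ab` → no match
ii. `""` → match
iii → no match
iv → no match
v. `bbbaaa` → no match
vi. `baababbbbbab` → match
vii. `bbabbbbab` → match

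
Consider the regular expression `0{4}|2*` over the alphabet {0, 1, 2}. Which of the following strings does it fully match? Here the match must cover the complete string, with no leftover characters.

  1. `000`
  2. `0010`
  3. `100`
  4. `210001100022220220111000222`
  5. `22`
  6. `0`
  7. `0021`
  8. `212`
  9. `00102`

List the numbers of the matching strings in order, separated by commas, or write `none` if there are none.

1. `000` → no match
2. `0010` → no match
3. `100` → no match
4 → no match
5. `22` → match
6. `0` → no match
7. `0021` → no match
8. `212` → no match
9. `00102` → no match

5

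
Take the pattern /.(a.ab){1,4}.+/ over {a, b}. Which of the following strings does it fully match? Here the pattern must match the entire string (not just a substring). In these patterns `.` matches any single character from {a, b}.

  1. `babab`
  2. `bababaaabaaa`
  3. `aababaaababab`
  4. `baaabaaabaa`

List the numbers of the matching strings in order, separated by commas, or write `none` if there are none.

1 → no match
2 → match
3 → match
4 → match

2, 3, 4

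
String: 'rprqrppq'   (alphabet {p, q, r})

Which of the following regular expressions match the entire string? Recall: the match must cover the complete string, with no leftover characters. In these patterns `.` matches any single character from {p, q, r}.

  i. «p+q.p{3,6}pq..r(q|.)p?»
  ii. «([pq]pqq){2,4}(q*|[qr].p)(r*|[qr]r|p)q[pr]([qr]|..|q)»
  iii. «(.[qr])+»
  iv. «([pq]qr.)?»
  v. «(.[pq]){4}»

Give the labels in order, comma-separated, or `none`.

i → no match — must start with 'p'
ii → no match
iii → no match
iv → no match
v → match

v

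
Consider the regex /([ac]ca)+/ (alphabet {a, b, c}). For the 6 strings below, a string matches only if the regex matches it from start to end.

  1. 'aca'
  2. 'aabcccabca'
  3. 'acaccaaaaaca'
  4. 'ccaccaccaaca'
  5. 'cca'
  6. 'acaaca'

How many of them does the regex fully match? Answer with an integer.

1. 'aca' → match
2. 'aabcccabca' → no match
3. 'acaccaaaaaca' → no match
4. 'ccaccaccaaca' → match
5. 'cca' → match
6. 'acaaca' → match
Total matched: 4

4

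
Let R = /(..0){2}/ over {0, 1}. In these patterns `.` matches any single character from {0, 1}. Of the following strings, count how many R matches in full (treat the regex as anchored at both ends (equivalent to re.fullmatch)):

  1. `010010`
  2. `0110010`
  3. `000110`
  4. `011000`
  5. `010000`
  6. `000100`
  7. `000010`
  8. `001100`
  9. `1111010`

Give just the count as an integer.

1. `010010` → match
2. `0110010` → no match
3. `000110` → match
4. `011000` → no match
5. `010000` → match
6. `000100` → match
7. `000010` → match
8. `001100` → no match
9. `1111010` → no match
Total matched: 5

5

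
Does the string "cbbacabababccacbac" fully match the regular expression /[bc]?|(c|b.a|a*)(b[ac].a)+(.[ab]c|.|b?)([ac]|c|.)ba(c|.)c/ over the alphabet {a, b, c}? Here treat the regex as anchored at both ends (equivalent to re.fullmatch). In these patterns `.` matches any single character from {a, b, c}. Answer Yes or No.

No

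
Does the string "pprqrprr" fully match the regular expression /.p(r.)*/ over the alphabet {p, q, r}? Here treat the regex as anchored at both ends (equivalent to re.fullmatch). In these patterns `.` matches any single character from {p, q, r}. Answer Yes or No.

Yes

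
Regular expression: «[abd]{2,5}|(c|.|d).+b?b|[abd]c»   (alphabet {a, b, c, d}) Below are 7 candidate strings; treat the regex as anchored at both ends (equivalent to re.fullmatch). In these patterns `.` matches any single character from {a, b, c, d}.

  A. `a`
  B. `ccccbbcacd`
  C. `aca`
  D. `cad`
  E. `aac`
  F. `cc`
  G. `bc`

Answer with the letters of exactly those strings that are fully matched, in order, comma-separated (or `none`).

G

A → no match
B → no match
C → no match
D → no match
E → no match
F → no match
G → match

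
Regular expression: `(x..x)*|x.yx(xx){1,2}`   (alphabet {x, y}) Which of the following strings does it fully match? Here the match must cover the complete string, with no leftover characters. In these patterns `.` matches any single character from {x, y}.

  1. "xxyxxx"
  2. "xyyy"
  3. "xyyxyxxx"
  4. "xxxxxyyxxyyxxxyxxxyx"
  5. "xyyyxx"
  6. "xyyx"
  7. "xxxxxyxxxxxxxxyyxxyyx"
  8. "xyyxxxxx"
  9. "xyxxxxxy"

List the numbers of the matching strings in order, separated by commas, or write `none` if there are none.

1, 4, 6, 8

1 → match
2 → no match
3 → no match
4 → match
5 → no match
6 → match
7 → no match
8 → match
9 → no match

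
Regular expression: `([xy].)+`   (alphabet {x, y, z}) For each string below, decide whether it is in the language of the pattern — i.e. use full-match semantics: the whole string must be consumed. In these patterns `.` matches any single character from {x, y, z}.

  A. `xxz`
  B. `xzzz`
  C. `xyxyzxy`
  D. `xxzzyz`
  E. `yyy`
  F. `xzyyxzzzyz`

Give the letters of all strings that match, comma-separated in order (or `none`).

A → no match
B → no match
C → no match
D → no match
E → no match
F → no match

none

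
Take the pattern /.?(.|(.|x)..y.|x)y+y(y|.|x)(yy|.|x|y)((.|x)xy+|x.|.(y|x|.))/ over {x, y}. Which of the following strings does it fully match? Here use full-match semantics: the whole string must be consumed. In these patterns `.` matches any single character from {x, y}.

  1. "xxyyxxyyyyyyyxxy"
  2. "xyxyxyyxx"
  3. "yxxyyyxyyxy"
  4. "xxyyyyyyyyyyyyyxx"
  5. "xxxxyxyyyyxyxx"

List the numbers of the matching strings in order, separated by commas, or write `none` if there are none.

1 → no match
2 → no match
3 → no match
4 → match
5 → match

4, 5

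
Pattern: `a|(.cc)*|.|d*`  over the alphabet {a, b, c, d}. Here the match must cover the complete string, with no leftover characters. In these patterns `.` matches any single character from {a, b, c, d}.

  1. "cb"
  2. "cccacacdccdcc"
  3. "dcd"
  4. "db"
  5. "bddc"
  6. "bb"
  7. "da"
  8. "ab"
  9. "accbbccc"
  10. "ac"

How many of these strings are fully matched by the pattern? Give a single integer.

0

1 → no match
2 → no match
3 → no match
4 → no match
5 → no match
6 → no match
7 → no match
8 → no match
9 → no match
10 → no match
Total matched: 0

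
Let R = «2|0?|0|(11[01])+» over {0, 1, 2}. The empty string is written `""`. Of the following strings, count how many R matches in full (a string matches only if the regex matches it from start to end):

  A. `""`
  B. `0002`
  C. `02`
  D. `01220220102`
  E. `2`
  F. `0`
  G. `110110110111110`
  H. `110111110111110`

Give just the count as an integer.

A → match
B → no match
C → no match
D → no match
E → match
F → match
G → match
H → match
Total matched: 5

5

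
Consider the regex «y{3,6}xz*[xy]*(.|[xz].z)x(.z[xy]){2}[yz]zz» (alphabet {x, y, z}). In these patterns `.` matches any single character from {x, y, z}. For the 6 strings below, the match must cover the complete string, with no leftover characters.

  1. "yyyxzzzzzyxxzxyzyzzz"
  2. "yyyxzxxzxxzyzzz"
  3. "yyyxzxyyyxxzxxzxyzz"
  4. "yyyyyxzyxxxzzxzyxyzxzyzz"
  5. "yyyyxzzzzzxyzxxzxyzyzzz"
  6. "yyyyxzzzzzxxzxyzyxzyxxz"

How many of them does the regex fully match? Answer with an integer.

1 → match
2 → match
3 → match
4 → no match
5 → match
6 → no match — must end with "zz"
Total matched: 4

4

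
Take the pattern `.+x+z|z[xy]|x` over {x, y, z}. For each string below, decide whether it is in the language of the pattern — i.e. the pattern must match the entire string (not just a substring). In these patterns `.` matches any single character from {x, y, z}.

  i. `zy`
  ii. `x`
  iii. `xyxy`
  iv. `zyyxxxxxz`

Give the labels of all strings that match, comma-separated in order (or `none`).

i, ii, iv

i → match
ii → match
iii → no match
iv → match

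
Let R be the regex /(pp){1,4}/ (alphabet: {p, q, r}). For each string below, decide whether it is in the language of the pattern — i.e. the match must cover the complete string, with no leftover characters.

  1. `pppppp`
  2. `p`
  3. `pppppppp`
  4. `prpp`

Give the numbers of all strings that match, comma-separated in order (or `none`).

1 → match
2 → no match — must start with `pp`
3 → match
4 → no match — must start with `pp`

1, 3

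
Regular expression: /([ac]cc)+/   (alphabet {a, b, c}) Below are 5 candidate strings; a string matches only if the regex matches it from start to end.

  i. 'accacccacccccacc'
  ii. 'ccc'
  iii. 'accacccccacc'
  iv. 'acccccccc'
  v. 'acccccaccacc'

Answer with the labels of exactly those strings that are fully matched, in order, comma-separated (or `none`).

i → no match
ii → match
iii → match
iv → match
v → match

ii, iii, iv, v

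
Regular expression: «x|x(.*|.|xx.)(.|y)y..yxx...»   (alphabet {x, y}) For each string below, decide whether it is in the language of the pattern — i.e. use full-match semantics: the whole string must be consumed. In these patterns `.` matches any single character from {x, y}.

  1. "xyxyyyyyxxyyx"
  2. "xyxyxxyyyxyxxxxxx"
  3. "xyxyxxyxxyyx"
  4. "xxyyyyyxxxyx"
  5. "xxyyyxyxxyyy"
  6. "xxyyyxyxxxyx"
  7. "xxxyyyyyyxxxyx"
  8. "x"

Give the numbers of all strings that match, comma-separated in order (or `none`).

1, 3, 4, 5, 6, 7, 8

1 → match
2 → no match
3. "xyxyxxyxxyyx" → match
4. "xxyyyyyxxxyx" → match
5. "xxyyyxyxxyyy" → match
6. "xxyyyxyxxxyx" → match
7 → match
8. "x" → match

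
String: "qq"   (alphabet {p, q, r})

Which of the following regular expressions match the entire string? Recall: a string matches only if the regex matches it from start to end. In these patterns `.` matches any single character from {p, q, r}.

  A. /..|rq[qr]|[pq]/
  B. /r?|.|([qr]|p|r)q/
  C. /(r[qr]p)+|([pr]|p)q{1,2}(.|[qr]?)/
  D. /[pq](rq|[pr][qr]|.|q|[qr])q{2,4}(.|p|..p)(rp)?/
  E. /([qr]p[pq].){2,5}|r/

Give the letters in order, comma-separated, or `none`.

A, B

A → match
B → match
C → no match
D → no match
E → no match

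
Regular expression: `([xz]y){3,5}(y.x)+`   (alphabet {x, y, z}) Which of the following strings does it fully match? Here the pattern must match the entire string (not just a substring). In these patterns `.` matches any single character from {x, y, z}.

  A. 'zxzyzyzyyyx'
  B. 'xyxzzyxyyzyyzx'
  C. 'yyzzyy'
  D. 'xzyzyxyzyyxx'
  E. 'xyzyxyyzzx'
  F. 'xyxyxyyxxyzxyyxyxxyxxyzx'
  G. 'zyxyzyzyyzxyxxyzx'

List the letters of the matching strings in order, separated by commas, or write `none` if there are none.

A → no match
B → no match
C → no match — must end with 'x'
D → no match
E → no match
F → match
G → match

F, G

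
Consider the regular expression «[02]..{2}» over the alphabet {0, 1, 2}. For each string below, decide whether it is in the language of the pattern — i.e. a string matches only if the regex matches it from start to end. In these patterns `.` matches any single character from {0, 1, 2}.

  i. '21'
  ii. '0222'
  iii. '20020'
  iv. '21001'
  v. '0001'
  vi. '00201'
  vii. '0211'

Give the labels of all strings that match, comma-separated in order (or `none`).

ii, v, vii

i. '21' → no match
ii. '0222' → match
iii. '20020' → no match
iv. '21001' → no match
v. '0001' → match
vi. '00201' → no match
vii. '0211' → match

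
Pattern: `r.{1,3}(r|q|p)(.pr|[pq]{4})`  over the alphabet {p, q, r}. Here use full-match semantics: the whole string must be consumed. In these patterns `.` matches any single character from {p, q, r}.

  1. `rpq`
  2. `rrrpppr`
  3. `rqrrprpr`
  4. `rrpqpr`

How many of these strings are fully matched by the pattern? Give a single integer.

1 → no match
2 → match
3 → match
4 → match
Total matched: 3

3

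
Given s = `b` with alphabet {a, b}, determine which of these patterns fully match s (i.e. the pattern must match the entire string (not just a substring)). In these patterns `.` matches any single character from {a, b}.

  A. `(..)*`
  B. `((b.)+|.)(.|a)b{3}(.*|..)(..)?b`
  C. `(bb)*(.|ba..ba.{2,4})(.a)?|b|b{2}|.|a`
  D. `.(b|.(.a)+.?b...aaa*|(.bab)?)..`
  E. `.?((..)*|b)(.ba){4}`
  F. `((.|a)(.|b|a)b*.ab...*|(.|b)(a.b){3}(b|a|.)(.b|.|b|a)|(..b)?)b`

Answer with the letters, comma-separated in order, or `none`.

A → no match
B → no match
C → match
D → no match
E → no match — must end with `ba`
F → match

C, F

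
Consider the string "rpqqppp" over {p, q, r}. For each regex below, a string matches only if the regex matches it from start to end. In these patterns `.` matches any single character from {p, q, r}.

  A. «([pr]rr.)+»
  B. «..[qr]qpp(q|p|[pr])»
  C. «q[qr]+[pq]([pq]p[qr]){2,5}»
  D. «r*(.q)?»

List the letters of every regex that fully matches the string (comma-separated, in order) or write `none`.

B

A → no match
B → match
C → no match — must start with "q"
D → no match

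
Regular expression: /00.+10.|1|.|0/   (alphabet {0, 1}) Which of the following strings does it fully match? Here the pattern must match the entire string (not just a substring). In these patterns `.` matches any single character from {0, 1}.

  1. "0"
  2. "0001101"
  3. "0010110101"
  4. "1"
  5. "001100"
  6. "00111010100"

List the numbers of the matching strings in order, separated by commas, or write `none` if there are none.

1. "0" → match
2. "0001101" → match
3. "0010110101" → match
4. "1" → match
5. "001100" → match
6. "00111010100" → match

1, 2, 3, 4, 5, 6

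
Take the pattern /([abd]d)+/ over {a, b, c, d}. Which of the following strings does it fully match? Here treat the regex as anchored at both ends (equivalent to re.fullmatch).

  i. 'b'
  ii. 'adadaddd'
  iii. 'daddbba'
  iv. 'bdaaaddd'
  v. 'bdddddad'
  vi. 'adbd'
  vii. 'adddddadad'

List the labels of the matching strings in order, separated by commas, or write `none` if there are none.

ii, v, vi, vii

i → no match — must end with 'd'
ii → match
iii → no match — must end with 'd'
iv → no match
v → match
vi → match
vii → match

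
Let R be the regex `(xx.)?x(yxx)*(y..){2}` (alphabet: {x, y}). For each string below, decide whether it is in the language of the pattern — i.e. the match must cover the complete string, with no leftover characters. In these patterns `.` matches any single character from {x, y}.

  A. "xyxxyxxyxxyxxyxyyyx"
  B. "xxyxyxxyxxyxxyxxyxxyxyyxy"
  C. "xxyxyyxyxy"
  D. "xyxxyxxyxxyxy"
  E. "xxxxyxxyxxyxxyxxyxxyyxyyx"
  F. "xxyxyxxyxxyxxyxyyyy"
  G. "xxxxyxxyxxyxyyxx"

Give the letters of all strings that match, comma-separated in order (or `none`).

A → match
B → match
C → match
D → match
E → match
F → match
G → match

A, B, C, D, E, F, G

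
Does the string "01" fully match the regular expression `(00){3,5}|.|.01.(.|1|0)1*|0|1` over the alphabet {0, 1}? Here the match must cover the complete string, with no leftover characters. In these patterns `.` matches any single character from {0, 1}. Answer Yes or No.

No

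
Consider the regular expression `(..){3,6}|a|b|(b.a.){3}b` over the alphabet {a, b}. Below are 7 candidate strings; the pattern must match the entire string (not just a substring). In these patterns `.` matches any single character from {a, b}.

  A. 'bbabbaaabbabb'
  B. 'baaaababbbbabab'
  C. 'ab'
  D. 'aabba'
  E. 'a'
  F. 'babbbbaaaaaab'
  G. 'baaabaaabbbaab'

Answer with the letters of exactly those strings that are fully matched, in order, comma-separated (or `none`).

A → match
B → no match
C → no match
D → no match
E → match
F → no match
G → no match

A, E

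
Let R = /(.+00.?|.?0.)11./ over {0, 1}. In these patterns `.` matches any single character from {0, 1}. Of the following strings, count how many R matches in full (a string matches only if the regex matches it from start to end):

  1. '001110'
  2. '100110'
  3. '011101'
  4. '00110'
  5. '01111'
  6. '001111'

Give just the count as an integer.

1 → match
2 → match
3 → no match
4 → match
5 → match
6 → match
Total matched: 5

5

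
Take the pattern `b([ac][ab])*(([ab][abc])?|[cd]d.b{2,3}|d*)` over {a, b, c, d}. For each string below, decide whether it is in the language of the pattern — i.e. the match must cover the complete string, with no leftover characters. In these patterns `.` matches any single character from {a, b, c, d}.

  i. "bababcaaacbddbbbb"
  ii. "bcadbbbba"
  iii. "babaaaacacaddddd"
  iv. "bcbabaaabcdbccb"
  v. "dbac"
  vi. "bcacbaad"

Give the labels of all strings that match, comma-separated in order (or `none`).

i → match
ii. "bcadbbbba" → no match
iii → match
iv → no match
v. "dbac" → no match — must start with "b"
vi. "bcacbaad" → match

i, iii, vi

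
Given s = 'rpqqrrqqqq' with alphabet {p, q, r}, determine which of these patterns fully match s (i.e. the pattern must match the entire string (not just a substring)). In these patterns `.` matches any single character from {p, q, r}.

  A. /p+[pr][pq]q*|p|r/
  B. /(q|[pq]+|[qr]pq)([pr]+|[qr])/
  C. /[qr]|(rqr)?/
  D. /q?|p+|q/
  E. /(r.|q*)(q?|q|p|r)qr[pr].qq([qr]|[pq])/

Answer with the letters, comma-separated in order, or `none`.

A → no match
B → no match
C → no match
D → no match
E → match

E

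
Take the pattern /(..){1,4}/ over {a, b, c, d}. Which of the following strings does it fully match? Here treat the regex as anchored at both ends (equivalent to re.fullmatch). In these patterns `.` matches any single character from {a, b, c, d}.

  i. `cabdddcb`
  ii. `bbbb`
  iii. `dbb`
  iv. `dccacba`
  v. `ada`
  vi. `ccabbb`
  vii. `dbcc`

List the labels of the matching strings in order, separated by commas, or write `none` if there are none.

i, ii, vi, vii

i → match
ii → match
iii → no match
iv → no match
v → no match
vi → match
vii → match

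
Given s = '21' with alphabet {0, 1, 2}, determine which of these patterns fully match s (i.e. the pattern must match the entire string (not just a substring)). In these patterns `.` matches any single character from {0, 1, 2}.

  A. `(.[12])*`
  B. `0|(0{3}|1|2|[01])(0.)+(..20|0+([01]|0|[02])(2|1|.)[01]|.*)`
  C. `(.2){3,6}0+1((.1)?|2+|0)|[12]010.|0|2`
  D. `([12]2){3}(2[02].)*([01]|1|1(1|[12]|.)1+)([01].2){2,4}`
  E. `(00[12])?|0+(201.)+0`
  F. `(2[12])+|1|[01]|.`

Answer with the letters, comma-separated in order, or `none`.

A → match
B → no match
C → no match
D → no match — must end with '2'
E → no match
F → match

A, F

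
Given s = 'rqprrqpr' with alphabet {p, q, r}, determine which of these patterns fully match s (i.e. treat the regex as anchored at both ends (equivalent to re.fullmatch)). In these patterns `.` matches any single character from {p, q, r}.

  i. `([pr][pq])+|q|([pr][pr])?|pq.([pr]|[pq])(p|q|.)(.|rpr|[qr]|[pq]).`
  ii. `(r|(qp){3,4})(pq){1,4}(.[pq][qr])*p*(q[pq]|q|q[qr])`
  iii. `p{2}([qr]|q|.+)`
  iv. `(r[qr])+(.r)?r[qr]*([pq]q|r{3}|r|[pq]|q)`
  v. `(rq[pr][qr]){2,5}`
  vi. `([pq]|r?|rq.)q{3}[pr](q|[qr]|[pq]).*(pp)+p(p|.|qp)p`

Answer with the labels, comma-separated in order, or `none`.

v

i → no match
ii → no match
iii → no match — must start with 'p'
iv → no match
v → match
vi → no match — must end with 'p'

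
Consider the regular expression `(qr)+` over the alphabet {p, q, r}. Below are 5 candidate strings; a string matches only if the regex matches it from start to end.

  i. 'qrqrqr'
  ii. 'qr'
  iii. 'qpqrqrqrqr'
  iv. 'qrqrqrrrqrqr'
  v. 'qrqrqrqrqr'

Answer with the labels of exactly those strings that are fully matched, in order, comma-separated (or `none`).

i → match
ii → match
iii → no match — must start with 'qr'
iv → no match
v → match

i, ii, v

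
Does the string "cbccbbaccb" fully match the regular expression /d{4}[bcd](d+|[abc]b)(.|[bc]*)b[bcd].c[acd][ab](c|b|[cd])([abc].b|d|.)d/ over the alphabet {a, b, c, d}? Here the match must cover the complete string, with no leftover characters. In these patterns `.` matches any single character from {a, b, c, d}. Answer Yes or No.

No

Every match must start with "d", but "cbccbbaccb" does not.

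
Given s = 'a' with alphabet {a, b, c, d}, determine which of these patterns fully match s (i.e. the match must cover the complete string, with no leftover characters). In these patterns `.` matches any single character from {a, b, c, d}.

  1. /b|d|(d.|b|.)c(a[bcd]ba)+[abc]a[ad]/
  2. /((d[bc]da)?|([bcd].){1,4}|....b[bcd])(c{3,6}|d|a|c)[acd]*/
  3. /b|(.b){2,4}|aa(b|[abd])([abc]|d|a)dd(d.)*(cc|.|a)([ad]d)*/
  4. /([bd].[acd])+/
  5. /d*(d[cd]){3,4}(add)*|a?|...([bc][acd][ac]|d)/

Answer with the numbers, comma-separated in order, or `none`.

2, 5

1 → no match
2 → match
3 → no match
4 → no match
5 → match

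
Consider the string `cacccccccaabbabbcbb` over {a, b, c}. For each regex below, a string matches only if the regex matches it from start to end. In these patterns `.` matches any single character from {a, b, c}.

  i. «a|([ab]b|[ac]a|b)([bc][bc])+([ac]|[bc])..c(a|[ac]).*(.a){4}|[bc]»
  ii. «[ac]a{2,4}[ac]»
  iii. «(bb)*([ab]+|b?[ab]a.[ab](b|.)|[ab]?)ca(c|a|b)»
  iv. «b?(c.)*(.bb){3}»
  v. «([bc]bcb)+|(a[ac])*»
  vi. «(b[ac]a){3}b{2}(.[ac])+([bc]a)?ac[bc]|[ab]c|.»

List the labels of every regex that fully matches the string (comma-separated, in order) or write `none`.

i → no match
ii → no match
iii → no match
iv → match
v → no match
vi → no match

iv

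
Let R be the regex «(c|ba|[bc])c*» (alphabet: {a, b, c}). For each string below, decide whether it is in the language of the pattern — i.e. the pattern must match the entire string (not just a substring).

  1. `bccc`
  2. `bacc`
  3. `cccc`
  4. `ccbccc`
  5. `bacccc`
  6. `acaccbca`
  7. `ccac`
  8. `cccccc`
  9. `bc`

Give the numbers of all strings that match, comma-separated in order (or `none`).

1. `bccc` → match
2. `bacc` → match
3. `cccc` → match
4. `ccbccc` → no match
5. `bacccc` → match
6. `acaccbca` → no match
7. `ccac` → no match
8. `cccccc` → match
9. `bc` → match

1, 2, 3, 5, 8, 9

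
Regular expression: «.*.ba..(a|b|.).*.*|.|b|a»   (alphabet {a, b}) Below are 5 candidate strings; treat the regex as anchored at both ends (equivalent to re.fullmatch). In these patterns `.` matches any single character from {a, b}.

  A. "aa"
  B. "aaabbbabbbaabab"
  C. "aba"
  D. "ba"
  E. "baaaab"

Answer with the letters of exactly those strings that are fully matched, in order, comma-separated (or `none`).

A → no match
B → match
C → no match
D → no match
E → no match

B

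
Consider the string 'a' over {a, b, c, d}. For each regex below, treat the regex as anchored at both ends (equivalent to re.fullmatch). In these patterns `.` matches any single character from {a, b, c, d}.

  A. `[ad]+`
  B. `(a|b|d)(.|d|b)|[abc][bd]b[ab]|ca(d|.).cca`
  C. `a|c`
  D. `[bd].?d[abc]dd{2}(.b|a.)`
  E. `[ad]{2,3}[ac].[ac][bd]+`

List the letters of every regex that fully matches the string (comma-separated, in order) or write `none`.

A, C

A → match
B → no match
C → match
D → no match
E → no match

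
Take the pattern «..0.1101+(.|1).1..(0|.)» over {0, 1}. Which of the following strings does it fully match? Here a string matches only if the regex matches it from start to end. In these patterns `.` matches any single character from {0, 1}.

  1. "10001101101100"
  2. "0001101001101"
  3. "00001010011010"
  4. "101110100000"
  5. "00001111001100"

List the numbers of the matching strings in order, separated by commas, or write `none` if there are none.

1

1 → match
2 → no match
3 → no match
4 → no match
5 → no match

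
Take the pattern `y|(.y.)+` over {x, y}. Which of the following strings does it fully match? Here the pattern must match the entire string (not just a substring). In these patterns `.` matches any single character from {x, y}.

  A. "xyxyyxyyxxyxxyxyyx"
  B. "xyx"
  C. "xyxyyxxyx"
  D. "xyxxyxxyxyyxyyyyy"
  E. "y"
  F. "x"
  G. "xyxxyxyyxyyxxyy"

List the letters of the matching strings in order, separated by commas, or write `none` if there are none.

A → match
B. "xyx" → match
C. "xyxyyxxyx" → match
D → no match
E. "y" → match
F. "x" → no match
G → match

A, B, C, E, G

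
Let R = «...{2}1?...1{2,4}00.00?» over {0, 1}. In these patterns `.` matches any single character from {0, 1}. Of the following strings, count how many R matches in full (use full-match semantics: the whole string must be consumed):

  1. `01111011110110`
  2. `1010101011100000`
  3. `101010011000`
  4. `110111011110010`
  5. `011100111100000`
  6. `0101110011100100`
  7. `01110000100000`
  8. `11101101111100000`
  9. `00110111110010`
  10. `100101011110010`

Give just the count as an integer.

1 → no match
2 → match
3. `101010011000` → no match
4 → match
5 → match
6 → match
7 → no match
8 → match
9 → match
10 → match
Total matched: 7

7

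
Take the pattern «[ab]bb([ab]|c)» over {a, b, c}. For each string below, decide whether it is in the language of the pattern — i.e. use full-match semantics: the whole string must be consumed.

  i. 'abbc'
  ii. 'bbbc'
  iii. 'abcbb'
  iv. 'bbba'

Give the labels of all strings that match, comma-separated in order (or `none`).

i → match
ii → match
iii → no match
iv → match

i, ii, iv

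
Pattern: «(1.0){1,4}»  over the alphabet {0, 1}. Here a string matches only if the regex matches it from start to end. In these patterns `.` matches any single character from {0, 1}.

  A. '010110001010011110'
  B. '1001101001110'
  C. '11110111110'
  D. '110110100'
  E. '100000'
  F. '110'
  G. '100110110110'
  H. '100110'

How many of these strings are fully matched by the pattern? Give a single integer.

A → no match — must start with '1'
B → no match
C → no match
D → match
E → no match
F → match
G → match
H → match
Total matched: 4

4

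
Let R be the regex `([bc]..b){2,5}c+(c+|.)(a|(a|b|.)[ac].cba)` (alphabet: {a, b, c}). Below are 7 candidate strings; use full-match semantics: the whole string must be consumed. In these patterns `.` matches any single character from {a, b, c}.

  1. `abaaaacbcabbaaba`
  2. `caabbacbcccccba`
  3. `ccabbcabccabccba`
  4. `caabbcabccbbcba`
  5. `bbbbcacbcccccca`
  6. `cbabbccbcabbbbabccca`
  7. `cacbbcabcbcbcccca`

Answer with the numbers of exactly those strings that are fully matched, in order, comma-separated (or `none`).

2, 3, 4, 5, 6, 7

1 → no match
2 → match
3 → match
4 → match
5 → match
6 → match
7 → match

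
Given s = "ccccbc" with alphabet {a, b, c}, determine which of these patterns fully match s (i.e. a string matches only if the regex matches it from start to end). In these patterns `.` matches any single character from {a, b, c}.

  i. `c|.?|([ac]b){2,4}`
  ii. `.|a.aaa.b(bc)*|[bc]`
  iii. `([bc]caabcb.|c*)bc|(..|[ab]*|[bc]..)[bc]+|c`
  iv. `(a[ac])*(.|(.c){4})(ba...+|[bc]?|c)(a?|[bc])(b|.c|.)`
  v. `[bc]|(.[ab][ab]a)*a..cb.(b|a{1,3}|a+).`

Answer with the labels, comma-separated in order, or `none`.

i → no match
ii → no match
iii → match
iv → no match
v → no match

iii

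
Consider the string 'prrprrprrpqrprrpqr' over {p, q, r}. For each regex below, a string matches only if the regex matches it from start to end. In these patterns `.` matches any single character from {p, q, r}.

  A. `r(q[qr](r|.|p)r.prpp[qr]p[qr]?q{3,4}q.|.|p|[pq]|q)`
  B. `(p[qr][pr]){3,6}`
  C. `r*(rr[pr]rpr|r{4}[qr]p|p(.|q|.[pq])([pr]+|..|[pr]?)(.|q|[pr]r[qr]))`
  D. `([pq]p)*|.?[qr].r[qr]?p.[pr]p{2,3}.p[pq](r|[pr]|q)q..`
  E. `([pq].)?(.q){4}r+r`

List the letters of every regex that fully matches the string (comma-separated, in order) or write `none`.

A → no match — must start with 'r'
B → match
C → no match
D → no match
E → no match — must end with 'rr'

B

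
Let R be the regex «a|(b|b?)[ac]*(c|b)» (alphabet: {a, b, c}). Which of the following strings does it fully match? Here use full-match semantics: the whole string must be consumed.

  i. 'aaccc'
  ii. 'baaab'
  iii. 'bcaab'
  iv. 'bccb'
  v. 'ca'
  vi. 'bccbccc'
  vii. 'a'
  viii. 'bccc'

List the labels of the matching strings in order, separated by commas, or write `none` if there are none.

i, ii, iii, iv, vii, viii

i → match
ii → match
iii → match
iv → match
v → no match
vi → no match
vii → match
viii → match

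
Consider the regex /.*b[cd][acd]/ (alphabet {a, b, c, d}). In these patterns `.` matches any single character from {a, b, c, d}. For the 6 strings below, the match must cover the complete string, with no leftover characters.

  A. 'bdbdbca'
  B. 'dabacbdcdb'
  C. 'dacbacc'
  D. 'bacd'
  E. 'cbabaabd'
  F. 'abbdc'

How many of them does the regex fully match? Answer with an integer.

A → match
B → no match
C → no match
D → no match
E → no match
F → match
Total matched: 2

2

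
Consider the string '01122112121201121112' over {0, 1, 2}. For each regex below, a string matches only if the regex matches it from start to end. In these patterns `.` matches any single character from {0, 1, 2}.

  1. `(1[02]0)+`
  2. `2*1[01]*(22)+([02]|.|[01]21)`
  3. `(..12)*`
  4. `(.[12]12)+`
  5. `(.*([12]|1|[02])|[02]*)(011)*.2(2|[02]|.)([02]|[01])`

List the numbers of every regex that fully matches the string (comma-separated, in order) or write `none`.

3, 4

1 → no match — must start with '1'
2 → no match
3 → match
4 → match
5 → no match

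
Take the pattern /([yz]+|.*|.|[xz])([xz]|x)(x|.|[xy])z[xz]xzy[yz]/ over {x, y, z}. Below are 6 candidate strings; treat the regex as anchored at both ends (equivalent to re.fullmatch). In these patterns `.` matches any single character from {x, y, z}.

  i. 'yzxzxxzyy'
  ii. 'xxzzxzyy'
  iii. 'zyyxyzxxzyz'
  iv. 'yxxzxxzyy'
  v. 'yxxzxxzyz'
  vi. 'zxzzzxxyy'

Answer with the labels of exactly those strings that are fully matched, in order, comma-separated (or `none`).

i, ii, iii, iv, v

i → match
ii → match
iii → match
iv → match
v → match
vi → no match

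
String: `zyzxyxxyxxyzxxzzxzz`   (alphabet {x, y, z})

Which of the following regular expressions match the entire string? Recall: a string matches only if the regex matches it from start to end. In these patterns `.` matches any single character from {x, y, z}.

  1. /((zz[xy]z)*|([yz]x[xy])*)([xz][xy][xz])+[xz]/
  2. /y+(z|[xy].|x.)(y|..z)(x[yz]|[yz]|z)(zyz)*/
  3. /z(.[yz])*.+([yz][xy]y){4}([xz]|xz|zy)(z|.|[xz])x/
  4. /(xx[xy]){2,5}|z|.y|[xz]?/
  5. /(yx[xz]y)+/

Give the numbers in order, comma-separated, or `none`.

1

1 → match
2 → no match — must start with `y`
3 → no match — must end with `x`
4 → no match
5 → no match — must start with `yx`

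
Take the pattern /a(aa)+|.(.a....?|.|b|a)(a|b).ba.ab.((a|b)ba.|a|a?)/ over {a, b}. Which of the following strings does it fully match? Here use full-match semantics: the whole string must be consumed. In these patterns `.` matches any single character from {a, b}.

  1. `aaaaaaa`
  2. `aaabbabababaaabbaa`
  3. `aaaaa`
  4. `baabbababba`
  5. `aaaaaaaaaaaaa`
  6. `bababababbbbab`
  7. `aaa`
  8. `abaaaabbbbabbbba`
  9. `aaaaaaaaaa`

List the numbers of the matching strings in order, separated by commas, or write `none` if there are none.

1, 3, 4, 5, 6, 7

1. `aaaaaaa` → match
2 → no match
3. `aaaaa` → match
4. `baabbababba` → match
5 → match
6 → match
7. `aaa` → match
8 → no match
9. `aaaaaaaaaa` → no match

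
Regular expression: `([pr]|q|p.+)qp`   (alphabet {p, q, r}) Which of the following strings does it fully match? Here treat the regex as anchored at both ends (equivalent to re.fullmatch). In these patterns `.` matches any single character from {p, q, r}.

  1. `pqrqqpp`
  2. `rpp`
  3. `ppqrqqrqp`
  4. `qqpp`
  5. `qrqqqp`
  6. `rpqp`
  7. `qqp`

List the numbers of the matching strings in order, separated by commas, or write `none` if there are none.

3, 7

1 → no match — must end with `qp`
2 → no match — must end with `qp`
3 → match
4 → no match — must end with `qp`
5 → no match
6 → no match
7 → match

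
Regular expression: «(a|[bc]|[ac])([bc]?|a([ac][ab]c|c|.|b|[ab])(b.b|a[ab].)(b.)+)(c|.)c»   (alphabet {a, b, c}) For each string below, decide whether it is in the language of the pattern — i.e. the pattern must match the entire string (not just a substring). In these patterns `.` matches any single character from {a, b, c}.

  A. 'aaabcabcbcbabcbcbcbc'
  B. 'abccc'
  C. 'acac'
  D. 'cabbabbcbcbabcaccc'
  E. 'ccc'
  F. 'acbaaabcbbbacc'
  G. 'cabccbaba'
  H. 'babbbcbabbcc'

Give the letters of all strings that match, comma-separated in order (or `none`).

A → match
B. 'abccc' → no match
C. 'acac' → match
D → no match
E. 'ccc' → match
F → no match
G. 'cabccbaba' → no match — must end with 'c'
H. 'babbbcbabbcc' → no match

A, C, E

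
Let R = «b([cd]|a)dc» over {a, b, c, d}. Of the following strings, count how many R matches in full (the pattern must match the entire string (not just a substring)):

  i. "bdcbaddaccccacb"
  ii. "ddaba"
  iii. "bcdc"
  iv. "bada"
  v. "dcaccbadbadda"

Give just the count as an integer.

i → no match — must end with "dc"
ii. "ddaba" → no match — must start with "b"
iii. "bcdc" → match
iv. "bada" → no match — must end with "dc"
v → no match — must start with "b"
Total matched: 1

1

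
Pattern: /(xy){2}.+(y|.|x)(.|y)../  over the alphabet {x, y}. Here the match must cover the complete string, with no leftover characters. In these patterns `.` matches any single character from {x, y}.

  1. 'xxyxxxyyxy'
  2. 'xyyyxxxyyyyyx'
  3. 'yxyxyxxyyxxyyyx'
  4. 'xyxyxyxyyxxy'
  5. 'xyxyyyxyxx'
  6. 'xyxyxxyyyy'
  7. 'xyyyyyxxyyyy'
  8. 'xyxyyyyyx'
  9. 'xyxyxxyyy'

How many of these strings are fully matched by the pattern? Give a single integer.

1. 'xxyxxxyyxy' → no match — must start with 'xy'
2 → no match
3 → no match — must start with 'xy'
4. 'xyxyxyxyyxxy' → match
5. 'xyxyyyxyxx' → match
6. 'xyxyxxyyyy' → match
7. 'xyyyyyxxyyyy' → no match
8. 'xyxyyyyyx' → match
9. 'xyxyxxyyy' → match
Total matched: 5

5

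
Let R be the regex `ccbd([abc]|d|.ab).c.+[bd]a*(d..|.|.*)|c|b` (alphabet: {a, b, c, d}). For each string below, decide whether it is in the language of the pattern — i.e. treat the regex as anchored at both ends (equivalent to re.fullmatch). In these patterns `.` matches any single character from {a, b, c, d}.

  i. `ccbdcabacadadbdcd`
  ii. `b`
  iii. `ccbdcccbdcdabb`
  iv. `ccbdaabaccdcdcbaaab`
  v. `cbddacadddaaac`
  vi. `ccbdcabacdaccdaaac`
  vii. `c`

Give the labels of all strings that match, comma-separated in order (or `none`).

i → match
ii → match
iii → match
iv → match
v → no match
vi → match
vii → match

i, ii, iii, iv, vi, vii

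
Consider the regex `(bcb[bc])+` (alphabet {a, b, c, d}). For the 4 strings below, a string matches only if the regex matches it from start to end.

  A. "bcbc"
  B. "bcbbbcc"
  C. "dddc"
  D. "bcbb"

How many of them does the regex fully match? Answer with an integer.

A. "bcbc" → match
B. "bcbbbcc" → no match
C. "dddc" → no match — must start with "bcb"
D. "bcbb" → match
Total matched: 2

2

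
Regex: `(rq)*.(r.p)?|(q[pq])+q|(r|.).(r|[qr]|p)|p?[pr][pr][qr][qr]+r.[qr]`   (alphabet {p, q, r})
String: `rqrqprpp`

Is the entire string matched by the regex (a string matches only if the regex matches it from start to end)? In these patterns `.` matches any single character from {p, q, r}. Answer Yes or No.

Yes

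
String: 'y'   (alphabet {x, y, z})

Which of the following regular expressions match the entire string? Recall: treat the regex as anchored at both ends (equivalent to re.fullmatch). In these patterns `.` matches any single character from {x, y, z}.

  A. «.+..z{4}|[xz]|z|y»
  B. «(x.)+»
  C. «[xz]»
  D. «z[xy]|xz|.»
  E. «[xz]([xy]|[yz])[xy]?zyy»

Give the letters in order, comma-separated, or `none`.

A, D

A → match
B → no match — must start with 'x'
C → no match
D → match
E → no match — must end with 'zyy'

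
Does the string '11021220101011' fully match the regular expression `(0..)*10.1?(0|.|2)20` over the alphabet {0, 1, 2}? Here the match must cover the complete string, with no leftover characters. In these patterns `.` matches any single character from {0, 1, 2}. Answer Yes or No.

No

Every match must end with '20', but '11021220101011' does not.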